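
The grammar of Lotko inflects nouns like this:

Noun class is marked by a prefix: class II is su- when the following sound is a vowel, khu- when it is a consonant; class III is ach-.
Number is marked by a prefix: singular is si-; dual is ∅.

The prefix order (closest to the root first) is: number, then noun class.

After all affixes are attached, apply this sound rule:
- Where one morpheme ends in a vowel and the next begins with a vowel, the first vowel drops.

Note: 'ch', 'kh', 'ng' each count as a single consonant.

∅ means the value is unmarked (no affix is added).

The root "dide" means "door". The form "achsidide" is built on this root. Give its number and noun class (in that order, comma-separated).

Segment: ach-si-dide.
number: si- → singular.
noun class: ach- → class III.

singular, class III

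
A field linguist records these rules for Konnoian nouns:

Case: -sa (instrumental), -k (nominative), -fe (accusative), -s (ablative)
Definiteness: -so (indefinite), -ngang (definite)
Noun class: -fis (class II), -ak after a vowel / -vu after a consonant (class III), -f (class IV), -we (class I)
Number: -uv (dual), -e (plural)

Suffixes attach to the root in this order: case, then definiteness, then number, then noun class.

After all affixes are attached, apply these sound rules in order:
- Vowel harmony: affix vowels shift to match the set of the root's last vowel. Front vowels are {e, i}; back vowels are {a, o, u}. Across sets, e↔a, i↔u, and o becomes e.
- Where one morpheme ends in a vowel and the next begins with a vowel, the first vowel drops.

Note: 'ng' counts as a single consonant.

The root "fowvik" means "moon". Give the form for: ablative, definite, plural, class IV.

fowviksngengef

Attach case ablative -s → fowviks.
Attach definiteness definite -ngang → fowviksngang.
Attach number plural -e → fowviksngange.
Attach noun class class IV -f → fowviksngangef.
Apply vowel harmony: fowviksngangef → fowviksngengef.
Vowel deletion: no change.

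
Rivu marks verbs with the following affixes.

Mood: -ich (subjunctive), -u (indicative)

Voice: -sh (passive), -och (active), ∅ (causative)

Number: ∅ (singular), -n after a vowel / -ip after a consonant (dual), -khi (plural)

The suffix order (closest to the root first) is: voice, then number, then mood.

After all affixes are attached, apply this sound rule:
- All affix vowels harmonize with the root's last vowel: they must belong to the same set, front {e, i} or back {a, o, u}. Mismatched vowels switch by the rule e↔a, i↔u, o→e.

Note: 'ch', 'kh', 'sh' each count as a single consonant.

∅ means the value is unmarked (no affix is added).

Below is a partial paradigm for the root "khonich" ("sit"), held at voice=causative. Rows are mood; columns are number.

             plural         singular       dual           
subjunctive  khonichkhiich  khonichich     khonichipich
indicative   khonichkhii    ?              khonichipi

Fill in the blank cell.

khonichi

voice = causative: zero marking, form stays khonich.
number = singular: zero marking, form stays khonich.
Attach mood indicative -u → khonichu.
Apply vowel harmony: khonichu → khonichi.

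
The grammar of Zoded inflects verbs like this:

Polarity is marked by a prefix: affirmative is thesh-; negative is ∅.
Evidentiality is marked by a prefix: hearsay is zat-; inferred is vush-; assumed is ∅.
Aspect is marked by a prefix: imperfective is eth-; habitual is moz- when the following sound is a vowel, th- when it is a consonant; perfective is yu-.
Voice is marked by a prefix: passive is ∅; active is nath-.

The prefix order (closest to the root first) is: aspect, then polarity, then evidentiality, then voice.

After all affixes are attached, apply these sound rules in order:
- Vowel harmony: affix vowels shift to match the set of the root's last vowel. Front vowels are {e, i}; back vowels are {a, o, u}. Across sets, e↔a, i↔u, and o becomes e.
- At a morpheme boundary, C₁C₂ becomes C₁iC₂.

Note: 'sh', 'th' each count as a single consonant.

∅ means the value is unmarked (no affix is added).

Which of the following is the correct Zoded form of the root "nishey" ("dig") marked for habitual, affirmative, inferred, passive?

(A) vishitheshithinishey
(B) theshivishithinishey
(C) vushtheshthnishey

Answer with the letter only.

Attach aspect habitual th- (before consonant 'n') → thnishey.
Attach polarity affirmative thesh- → theshthnishey.
Attach evidentiality inferred vush- → vushtheshthnishey.
voice = passive: zero marking, form stays vushtheshthnishey.
Apply vowel harmony: vushtheshthnishey → vishtheshthnishey.
Apply epenthesis: vishtheshthnishey → vishitheshithinishey.
So the correct form is vishitheshithinishey, option (A).
(B) theshivishithinishey is wrong: it has the affixes in the wrong order.
(C) vushtheshthnishey is wrong: it fails to apply the sound rule(s).

A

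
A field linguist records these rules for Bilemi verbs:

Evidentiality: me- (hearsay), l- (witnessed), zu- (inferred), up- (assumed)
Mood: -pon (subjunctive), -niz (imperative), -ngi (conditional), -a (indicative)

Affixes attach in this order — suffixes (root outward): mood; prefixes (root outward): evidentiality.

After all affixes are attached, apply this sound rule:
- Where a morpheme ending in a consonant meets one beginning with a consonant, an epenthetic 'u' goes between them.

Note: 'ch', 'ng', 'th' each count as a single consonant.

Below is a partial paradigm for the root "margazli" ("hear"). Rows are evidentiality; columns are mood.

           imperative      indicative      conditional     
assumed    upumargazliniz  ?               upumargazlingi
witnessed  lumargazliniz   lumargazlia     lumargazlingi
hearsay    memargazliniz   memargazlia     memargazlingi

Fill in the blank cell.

Attach evidentiality assumed up- → upmargazli.
Attach mood indicative -a → upmargazlia.
Apply epenthesis: upmargazlia → upumargazlia.

upumargazlia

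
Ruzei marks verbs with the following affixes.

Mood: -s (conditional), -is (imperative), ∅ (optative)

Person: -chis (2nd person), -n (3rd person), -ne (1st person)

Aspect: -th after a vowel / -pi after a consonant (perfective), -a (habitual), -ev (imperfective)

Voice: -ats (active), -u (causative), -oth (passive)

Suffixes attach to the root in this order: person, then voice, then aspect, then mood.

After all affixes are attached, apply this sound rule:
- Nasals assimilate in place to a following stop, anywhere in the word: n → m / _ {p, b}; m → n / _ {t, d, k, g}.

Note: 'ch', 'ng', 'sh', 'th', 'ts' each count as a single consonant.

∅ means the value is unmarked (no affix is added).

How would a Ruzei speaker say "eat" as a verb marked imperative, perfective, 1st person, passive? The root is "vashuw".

vashuwneothpiis

Attach person 1st person -ne → vashuwne.
Attach voice passive -oth → vashuwneoth.
Attach aspect perfective -pi (after consonant 'th') → vashuwneothpi.
Attach mood imperative -is → vashuwneothpiis.
Nasal assimilation: no change.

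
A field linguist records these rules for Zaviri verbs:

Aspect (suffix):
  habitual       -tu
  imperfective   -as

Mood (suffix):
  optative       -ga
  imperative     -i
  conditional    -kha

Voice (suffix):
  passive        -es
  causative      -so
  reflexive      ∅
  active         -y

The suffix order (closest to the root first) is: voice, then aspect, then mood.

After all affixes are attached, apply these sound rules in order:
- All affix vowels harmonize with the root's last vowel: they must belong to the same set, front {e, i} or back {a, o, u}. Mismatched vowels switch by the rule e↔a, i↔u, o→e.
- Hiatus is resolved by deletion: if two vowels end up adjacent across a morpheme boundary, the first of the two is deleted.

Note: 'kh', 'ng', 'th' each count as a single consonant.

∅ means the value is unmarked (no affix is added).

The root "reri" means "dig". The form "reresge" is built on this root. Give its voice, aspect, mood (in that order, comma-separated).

Segment: reri-as-ga.
voice: ∅ → reflexive.
aspect: -as → imperfective.
mood: -ga → optative.

reflexive, imperfective, optative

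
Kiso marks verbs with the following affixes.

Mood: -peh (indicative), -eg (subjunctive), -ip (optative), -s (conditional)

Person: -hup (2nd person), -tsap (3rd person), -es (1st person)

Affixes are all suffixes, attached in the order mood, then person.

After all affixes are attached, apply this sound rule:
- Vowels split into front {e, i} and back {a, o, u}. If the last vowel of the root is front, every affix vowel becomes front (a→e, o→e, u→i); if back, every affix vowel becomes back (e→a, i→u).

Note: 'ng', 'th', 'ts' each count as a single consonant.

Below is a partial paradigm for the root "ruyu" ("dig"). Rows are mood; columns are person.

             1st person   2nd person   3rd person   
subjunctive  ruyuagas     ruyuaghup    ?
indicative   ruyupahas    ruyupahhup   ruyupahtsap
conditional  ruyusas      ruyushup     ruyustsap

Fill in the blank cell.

ruyuagtsap

Attach mood subjunctive -eg → ruyueg.
Attach person 3rd person -tsap → ruyuegtsap.
Apply vowel harmony: ruyuegtsap → ruyuagtsap.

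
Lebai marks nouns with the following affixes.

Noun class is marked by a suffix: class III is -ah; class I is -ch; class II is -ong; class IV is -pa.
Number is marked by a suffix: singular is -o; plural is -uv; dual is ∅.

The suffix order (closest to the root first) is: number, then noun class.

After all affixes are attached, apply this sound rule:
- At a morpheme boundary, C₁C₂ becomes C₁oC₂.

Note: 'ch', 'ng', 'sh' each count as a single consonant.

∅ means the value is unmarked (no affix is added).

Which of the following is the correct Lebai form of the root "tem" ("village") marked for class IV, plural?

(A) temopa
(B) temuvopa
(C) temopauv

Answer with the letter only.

B

Attach number plural -uv → temuv.
Attach noun class class IV -pa → temuvpa.
Apply epenthesis: temuvpa → temuvopa.
So the correct form is temuvopa, option (B).
(C) temopauv is wrong: it has the affixes in the wrong order.
(A) temopa is wrong: it uses dual instead of plural for number.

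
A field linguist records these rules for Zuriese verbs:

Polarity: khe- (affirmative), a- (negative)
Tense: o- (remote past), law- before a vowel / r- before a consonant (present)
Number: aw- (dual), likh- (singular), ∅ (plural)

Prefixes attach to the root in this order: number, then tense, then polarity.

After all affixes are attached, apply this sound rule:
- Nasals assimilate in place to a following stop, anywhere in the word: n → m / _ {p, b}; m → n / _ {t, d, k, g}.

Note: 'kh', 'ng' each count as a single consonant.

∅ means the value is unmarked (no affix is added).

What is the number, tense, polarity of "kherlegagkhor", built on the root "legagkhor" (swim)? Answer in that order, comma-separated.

plural, present, affirmative

Segment: khe-r-legagkhor.
number: ∅ → plural.
tense: law/r- → present.
polarity: khe- → affirmative.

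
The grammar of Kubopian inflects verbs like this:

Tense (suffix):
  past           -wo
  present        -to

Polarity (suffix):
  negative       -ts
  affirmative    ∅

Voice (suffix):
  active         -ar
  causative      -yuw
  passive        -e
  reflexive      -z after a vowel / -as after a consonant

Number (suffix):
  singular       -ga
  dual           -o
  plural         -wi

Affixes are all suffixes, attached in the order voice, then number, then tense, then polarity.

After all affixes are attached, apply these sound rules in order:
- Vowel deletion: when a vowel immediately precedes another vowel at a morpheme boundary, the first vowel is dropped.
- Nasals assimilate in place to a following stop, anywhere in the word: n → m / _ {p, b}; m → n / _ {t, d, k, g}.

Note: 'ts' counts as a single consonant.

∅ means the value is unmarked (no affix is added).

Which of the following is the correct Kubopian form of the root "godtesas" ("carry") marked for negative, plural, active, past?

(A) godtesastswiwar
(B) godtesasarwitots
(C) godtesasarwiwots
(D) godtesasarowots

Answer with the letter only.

C

Attach voice active -ar → godtesasar.
Attach number plural -wi → godtesasarwi.
Attach tense past -wo → godtesasarwiwo.
Attach polarity negative -ts → godtesasarwiwots.
Vowel deletion: no change.
Nasal assimilation: no change.
So the correct form is godtesasarwiwots, option (C).
(A) godtesastswiwar is wrong: it has the affixes in the wrong order.
(D) godtesasarowots is wrong: it uses dual instead of plural for number.
(B) godtesasarwitots is wrong: it uses present instead of past for tense.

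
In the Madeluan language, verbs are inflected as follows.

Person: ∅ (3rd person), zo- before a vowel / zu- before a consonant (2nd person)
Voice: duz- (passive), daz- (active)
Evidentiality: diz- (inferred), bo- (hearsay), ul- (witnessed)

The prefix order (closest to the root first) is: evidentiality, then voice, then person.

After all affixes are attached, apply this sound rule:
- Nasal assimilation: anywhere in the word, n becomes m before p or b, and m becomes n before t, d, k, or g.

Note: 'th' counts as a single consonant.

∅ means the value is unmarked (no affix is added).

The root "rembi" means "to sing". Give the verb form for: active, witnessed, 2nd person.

zudazulrembi

Attach evidentiality witnessed ul- → ulrembi.
Attach voice active daz- → dazulrembi.
Attach person 2nd person zu- (before consonant 'd') → zudazulrembi.
Nasal assimilation: no change.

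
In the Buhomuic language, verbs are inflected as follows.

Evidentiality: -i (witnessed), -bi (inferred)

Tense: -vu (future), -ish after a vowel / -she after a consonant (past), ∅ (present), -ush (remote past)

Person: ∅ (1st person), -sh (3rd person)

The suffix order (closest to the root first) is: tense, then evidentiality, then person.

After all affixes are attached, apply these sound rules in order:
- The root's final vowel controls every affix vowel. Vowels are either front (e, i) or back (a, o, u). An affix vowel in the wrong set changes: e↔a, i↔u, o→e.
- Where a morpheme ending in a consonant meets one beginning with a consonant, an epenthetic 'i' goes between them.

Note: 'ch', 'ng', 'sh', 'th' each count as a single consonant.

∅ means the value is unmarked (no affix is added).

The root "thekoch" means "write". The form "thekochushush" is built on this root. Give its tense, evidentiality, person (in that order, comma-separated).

remote past, witnessed, 3rd person

Segment: thekoch-ush-i-sh.
tense: -ush → remote past.
evidentiality: -i → witnessed.
person: -sh → 3rd person.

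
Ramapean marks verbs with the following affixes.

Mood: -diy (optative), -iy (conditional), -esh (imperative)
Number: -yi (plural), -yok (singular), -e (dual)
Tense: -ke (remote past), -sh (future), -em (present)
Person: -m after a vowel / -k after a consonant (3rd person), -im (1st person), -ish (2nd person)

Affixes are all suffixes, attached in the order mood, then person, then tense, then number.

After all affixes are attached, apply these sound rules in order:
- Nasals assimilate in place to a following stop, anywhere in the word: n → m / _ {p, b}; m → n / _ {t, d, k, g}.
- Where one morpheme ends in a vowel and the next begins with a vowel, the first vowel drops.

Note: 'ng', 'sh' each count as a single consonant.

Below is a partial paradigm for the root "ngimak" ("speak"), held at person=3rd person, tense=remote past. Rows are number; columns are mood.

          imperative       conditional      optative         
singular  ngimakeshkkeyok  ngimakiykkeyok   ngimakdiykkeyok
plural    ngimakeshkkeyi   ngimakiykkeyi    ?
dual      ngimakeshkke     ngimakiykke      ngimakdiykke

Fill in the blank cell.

ngimakdiykkeyi

Attach mood optative -diy → ngimakdiy.
Attach person 3rd person -k (after consonant 'y') → ngimakdiyk.
Attach tense remote past -ke → ngimakdiykke.
Attach number plural -yi → ngimakdiykkeyi.
Nasal assimilation: no change.
Vowel deletion: no change.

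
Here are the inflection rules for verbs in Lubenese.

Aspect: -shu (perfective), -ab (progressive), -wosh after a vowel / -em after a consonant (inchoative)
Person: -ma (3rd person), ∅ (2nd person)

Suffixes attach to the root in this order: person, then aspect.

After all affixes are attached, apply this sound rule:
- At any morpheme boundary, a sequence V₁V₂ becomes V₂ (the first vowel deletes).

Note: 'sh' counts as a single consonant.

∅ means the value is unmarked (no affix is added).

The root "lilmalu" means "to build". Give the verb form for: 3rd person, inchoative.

Attach person 3rd person -ma → lilmaluma.
Attach aspect inchoative -wosh (after vowel 'a') → lilmalumawosh.
Vowel deletion: no change.

lilmalumawosh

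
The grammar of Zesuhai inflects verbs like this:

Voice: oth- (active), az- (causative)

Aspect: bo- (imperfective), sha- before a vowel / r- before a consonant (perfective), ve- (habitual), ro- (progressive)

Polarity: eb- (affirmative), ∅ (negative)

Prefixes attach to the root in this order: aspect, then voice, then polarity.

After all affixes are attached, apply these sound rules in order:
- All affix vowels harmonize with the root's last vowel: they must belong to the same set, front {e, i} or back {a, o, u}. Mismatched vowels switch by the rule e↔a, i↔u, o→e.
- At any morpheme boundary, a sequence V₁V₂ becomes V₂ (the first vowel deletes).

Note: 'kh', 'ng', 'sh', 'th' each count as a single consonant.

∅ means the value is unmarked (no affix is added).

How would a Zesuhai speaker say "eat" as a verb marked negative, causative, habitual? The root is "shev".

ezveshev

Attach aspect habitual ve- → veshev.
Attach voice causative az- → azveshev.
polarity = negative: zero marking, form stays azveshev.
Apply vowel harmony: azveshev → ezveshev.
Vowel deletion: no change.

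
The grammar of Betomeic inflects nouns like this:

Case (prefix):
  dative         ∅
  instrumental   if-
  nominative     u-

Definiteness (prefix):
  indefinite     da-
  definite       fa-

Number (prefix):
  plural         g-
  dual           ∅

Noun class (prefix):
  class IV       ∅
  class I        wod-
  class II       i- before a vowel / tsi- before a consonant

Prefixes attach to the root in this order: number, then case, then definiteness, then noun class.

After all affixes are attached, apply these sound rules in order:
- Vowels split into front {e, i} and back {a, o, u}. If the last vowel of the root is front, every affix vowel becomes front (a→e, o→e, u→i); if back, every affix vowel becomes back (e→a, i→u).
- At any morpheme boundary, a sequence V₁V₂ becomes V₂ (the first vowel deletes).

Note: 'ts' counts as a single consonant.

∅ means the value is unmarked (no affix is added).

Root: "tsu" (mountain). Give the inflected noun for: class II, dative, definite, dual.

number = dual: zero marking, form stays tsu.
case = dative: zero marking, form stays tsu.
Attach definiteness definite fa- → fatsu.
Attach noun class class II tsi- (before consonant 'f') → tsifatsu.
Apply vowel harmony: tsifatsu → tsufatsu.
Vowel deletion: no change.

tsufatsu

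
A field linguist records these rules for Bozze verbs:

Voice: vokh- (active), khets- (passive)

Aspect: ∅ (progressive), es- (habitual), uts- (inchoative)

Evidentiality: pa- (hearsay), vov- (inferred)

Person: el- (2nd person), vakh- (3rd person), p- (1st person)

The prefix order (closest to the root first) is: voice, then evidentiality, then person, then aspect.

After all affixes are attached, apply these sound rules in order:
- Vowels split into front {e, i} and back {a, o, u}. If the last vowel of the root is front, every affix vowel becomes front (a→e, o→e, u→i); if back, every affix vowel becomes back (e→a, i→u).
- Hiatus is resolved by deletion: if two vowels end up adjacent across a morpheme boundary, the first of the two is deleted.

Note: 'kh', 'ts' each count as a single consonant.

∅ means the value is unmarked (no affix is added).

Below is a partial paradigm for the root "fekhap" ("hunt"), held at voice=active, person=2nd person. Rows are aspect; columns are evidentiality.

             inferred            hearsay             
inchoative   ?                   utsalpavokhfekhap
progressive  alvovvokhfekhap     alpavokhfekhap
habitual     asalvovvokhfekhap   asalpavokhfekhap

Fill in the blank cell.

utsalvovvokhfekhap

Attach voice active vokh- → vokhfekhap.
Attach evidentiality inferred vov- → vovvokhfekhap.
Attach person 2nd person el- → elvovvokhfekhap.
Attach aspect inchoative uts- → utselvovvokhfekhap.
Apply vowel harmony: utselvovvokhfekhap → utsalvovvokhfekhap.
Vowel deletion: no change.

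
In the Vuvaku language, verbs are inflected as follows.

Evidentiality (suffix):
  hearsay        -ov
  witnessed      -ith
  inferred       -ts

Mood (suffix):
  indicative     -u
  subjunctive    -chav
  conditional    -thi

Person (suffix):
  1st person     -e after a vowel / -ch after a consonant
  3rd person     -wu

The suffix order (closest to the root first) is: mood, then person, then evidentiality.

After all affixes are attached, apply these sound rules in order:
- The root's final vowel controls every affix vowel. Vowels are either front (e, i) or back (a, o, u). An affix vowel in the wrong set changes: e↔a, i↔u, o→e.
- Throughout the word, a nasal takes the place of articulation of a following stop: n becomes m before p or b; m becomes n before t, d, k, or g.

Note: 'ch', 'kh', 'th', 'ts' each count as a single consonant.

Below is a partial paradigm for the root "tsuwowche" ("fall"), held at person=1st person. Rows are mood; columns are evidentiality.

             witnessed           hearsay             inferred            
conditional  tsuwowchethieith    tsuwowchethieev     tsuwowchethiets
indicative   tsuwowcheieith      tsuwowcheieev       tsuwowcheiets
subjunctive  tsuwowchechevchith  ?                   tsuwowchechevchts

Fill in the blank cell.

tsuwowchechevchev

Attach mood subjunctive -chav → tsuwowchechav.
Attach person 1st person -ch (after consonant 'v') → tsuwowchechavch.
Attach evidentiality hearsay -ov → tsuwowchechavchov.
Apply vowel harmony: tsuwowchechavchov → tsuwowchechevchev.
Nasal assimilation: no change.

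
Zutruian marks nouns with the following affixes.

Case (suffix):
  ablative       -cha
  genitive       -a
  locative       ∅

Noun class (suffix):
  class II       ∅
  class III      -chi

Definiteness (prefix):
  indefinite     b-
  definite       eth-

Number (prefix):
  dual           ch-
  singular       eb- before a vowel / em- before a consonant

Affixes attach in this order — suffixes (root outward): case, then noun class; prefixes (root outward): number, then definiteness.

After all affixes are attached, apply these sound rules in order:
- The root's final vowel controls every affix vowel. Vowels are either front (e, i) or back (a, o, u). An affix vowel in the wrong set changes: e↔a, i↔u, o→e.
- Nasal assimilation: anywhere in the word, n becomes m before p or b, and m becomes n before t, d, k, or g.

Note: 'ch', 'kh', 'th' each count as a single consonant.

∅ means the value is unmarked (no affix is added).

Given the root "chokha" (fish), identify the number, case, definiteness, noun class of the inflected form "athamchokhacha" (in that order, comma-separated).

Segment: eth-em-chokha-cha.
number: eb/em- → singular.
case: -cha → ablative.
definiteness: eth- → definite.
noun class: ∅ → class II.

singular, ablative, definite, class II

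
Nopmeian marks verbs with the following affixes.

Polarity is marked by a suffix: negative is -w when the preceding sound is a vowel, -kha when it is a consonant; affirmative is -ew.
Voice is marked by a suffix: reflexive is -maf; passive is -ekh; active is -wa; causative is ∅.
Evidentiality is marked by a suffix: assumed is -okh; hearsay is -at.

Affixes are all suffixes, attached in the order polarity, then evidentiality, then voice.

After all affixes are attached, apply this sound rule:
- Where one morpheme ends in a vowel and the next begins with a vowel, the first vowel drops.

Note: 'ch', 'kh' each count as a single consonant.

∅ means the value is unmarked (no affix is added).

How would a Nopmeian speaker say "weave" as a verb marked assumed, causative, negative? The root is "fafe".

fafewokh

Attach polarity negative -w (after vowel 'e') → fafew.
Attach evidentiality assumed -okh → fafewokh.
voice = causative: zero marking, form stays fafewokh.
Vowel deletion: no change.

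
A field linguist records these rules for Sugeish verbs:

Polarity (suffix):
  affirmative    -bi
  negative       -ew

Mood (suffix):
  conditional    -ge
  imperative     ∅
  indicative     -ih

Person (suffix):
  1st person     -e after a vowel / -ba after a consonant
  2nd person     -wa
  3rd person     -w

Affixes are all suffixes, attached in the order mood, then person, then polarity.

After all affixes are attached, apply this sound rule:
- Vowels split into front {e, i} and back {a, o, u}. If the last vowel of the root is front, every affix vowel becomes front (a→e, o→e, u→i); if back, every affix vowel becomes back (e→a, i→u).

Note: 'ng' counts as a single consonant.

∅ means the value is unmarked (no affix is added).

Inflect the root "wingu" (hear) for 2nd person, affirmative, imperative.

mood = imperative: zero marking, form stays wingu.
Attach person 2nd person -wa → winguwa.
Attach polarity affirmative -bi → winguwabi.
Apply vowel harmony: winguwabi → winguwabu.

winguwabu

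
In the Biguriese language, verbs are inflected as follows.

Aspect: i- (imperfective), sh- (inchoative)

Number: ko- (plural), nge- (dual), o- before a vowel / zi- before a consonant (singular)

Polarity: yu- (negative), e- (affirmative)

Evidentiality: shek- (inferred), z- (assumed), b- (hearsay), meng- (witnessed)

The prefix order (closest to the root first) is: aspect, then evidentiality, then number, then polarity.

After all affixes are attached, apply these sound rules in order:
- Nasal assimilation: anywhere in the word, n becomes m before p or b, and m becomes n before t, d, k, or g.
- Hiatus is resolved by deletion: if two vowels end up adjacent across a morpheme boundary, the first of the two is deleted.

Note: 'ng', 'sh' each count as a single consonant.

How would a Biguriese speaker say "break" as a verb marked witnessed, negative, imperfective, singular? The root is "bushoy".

yuzimengibushoy

Attach aspect imperfective i- → ibushoy.
Attach evidentiality witnessed meng- → mengibushoy.
Attach number singular zi- (before consonant 'm') → zimengibushoy.
Attach polarity negative yu- → yuzimengibushoy.
Nasal assimilation: no change.
Vowel deletion: no change.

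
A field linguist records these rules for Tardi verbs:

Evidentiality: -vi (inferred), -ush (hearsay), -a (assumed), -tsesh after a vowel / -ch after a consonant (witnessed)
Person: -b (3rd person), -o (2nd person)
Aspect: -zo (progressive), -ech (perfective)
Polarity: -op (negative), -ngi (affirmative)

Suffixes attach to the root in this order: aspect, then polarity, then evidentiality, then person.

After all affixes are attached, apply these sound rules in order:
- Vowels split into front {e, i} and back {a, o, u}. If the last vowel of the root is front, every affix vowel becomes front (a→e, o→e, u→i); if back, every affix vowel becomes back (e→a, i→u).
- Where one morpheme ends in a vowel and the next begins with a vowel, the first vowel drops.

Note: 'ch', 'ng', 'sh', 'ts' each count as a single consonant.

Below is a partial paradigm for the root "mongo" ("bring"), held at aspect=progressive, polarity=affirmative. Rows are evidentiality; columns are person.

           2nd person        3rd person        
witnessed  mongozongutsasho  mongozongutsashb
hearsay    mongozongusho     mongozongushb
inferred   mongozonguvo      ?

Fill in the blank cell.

mongozonguvub

Attach aspect progressive -zo → mongozo.
Attach polarity affirmative -ngi → mongozongi.
Attach evidentiality inferred -vi → mongozongivi.
Attach person 3rd person -b → mongozongivib.
Apply vowel harmony: mongozongivib → mongozonguvub.
Vowel deletion: no change.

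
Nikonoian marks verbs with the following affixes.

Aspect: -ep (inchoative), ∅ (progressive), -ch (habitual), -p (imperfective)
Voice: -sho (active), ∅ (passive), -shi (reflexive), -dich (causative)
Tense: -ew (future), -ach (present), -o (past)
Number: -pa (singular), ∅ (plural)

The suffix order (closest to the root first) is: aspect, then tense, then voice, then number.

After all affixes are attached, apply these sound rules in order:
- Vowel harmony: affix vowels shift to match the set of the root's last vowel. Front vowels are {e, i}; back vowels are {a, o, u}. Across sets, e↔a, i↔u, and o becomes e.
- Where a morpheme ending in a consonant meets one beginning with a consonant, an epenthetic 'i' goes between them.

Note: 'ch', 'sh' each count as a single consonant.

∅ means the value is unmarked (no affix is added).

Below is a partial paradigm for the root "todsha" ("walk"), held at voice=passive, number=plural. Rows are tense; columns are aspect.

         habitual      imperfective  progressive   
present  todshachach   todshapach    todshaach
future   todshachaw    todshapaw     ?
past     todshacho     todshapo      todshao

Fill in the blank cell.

aspect = progressive: zero marking, form stays todsha.
Attach tense future -ew → todshaew.
voice = passive: zero marking, form stays todshaew.
number = plural: zero marking, form stays todshaew.
Apply vowel harmony: todshaew → todshaaw.
Epenthesis: no change.

todshaaw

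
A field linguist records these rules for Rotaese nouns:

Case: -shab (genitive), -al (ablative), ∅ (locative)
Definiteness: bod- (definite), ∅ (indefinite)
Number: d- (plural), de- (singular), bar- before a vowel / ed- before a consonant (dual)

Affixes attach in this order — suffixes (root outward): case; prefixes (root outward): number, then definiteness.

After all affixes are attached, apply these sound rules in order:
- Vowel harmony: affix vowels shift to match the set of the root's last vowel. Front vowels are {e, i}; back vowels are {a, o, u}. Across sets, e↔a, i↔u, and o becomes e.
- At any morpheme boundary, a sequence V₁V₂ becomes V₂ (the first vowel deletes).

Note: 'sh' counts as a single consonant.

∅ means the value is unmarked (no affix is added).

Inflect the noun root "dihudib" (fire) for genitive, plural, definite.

Attach number plural d- → ddihudib.
Attach definiteness definite bod- → bodddihudib.
Attach case genitive -shab → bodddihudibshab.
Apply vowel harmony: bodddihudibshab → bedddihudibsheb.
Vowel deletion: no change.

bedddihudibsheb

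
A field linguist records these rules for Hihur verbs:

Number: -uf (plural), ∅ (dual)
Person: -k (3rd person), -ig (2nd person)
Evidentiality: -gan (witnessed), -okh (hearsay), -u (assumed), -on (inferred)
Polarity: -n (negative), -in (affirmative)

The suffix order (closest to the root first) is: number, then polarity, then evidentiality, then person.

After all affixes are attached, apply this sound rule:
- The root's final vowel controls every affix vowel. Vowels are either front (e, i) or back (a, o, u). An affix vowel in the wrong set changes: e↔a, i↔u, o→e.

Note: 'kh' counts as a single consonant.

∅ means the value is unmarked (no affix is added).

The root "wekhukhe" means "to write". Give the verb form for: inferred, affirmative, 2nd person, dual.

wekhukheinenig

number = dual: zero marking, form stays wekhukhe.
Attach polarity affirmative -in → wekhukhein.
Attach evidentiality inferred -on → wekhukheinon.
Attach person 2nd person -ig → wekhukheinonig.
Apply vowel harmony: wekhukheinonig → wekhukheinenig.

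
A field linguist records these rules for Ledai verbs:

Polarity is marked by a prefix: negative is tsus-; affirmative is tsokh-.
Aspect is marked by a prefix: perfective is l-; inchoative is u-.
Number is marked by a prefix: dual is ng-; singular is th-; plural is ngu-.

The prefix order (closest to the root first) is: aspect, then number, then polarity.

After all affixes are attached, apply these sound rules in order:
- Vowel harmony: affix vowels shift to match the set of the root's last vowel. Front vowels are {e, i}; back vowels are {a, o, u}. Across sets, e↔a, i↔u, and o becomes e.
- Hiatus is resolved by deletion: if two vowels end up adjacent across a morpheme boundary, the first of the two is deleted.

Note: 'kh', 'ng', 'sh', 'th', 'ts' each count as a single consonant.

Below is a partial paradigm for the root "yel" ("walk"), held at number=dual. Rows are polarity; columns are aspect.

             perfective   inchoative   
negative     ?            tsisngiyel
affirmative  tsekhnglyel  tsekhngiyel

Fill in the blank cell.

Attach aspect perfective l- → lyel.
Attach number dual ng- → nglyel.
Attach polarity negative tsus- → tsusnglyel.
Apply vowel harmony: tsusnglyel → tsisnglyel.
Vowel deletion: no change.

tsisnglyel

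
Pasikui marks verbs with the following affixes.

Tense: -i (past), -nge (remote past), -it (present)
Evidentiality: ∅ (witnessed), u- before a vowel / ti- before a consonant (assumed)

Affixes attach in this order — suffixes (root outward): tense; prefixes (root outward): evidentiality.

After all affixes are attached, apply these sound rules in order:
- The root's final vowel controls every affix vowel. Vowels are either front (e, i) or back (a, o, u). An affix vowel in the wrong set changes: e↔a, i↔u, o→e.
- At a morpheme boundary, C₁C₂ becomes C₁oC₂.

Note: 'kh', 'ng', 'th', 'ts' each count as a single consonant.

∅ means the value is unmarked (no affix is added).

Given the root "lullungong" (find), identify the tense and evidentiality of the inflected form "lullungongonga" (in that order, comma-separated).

remote past, witnessed

Segment: lullungong-nge.
tense: -nge → remote past.
evidentiality: ∅ → witnessed.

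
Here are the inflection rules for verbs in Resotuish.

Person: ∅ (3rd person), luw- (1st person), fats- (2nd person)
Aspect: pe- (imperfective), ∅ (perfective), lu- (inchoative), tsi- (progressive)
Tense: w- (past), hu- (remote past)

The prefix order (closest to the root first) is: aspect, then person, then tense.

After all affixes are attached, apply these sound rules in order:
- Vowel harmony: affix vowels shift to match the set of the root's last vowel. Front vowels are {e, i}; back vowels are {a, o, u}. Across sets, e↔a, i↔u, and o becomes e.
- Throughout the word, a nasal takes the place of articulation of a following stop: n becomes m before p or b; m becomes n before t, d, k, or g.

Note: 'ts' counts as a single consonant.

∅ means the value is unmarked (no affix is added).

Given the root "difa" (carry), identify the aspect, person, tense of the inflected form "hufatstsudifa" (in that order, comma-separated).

Segment: hu-fats-tsi-difa.
aspect: tsi- → progressive.
person: fats- → 2nd person.
tense: hu- → remote past.

progressive, 2nd person, remote past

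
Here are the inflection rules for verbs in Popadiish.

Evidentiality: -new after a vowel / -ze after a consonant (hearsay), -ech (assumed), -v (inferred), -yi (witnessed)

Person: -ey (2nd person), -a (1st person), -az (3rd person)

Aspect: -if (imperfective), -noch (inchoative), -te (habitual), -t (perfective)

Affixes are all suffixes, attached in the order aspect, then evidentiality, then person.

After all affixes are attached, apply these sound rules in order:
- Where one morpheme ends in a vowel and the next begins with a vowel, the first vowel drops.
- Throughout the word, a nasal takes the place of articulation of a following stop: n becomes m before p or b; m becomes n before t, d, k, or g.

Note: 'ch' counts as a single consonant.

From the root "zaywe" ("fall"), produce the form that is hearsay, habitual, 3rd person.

Attach aspect habitual -te → zaywete.
Attach evidentiality hearsay -new (after vowel 'e') → zaywetenew.
Attach person 3rd person -az → zaywetenewaz.
Vowel deletion: no change.
Nasal assimilation: no change.

zaywetenewaz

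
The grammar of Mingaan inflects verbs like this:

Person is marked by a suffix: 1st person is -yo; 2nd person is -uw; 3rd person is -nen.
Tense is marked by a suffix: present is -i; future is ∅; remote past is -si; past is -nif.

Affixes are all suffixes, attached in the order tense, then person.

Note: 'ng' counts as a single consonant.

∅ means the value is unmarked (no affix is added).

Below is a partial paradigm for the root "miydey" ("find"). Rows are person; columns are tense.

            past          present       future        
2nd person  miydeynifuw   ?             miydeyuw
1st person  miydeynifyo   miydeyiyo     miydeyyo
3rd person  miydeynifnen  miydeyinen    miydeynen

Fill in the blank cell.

miydeyiuw

Attach tense present -i → miydeyi.
Attach person 2nd person -uw → miydeyiuw.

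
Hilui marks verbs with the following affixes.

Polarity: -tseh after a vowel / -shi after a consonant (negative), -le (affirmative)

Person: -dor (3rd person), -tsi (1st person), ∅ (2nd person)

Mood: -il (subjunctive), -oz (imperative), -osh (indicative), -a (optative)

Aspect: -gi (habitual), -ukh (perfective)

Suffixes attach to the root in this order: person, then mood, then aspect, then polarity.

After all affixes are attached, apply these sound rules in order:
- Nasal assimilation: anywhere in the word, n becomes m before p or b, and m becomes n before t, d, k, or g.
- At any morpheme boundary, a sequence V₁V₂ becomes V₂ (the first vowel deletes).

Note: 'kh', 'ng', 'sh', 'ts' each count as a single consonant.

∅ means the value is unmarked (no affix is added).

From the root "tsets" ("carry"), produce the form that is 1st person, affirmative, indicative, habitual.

tsetstsoshgile

Attach person 1st person -tsi → tsetstsi.
Attach mood indicative -osh → tsetstsiosh.
Attach aspect habitual -gi → tsetstsioshgi.
Attach polarity affirmative -le → tsetstsioshgile.
Nasal assimilation: no change.
Apply vowel deletion: tsetstsioshgile → tsetstsoshgile.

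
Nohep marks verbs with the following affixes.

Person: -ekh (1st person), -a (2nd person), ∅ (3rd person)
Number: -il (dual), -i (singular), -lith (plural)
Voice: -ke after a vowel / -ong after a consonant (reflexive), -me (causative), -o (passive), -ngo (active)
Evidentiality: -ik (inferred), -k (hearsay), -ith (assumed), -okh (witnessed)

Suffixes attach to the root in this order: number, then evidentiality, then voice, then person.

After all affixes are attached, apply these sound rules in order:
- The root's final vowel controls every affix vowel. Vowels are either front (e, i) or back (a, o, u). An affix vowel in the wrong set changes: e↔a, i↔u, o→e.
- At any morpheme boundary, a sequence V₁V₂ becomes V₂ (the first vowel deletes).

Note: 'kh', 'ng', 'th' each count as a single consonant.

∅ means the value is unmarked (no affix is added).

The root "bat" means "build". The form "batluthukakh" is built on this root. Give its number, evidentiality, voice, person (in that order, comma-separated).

Segment: bat-lith-ik-o-ekh.
number: -lith → plural.
evidentiality: -ik → inferred.
voice: -o → passive.
person: -ekh → 1st person.

plural, inferred, passive, 1st person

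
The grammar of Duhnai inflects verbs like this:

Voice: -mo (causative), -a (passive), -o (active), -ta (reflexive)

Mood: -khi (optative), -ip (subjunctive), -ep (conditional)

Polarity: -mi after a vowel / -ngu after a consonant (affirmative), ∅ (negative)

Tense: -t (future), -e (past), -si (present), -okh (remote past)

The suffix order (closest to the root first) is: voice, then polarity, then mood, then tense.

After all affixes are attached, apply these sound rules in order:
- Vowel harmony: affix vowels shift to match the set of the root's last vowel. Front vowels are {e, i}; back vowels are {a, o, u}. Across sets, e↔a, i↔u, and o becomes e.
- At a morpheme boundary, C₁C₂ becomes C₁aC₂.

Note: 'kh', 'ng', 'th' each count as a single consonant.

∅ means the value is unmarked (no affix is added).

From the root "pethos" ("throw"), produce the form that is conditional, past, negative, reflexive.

Attach voice reflexive -ta → pethosta.
polarity = negative: zero marking, form stays pethosta.
Attach mood conditional -ep → pethostaep.
Attach tense past -e → pethostaepe.
Apply vowel harmony: pethostaepe → pethostaapa.
Apply epenthesis: pethostaapa → pethosataapa.

pethosataapa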